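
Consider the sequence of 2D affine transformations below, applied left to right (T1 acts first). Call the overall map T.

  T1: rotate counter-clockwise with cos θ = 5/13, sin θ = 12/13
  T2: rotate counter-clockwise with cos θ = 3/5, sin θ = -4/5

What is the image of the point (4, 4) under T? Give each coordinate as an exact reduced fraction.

T(p) = (188/65, 316/65)

T1 rotate counter-clockwise with cos θ = 5/13, sin θ = 12/13: (4, 4) → (-28/13, 68/13)
T2 rotate counter-clockwise with cos θ = 3/5, sin θ = -4/5: (-28/13, 68/13) → (188/65, 316/65)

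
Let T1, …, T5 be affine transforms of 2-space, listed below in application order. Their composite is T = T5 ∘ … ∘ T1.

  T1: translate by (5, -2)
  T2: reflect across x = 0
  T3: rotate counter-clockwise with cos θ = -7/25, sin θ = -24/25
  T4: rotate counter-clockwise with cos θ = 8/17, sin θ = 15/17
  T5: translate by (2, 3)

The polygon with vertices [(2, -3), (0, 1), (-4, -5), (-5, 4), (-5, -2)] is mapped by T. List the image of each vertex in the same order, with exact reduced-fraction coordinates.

image vertices: (-2763/425, 1834/425), (-967/425, 2456/425), (-1533/425, -556/425), (1444/425, 1883/425), (-338/425, 59/425)

T1 translate by (5, -2): (2, -3) → (7, -5); (0, 1) → (5, -1); (-4, -5) → (1, -7); (-5, 4) → (0, 2); (-5, -2) → (0, -4)
T2 reflect across x = 0: (7, -5) → (-7, -5); (5, -1) → (-5, -1); (1, -7) → (-1, -7); (0, 2) → (0, 2); (0, -4) → (0, -4)
T3 rotate counter-clockwise with cos θ = -7/25, sin θ = -24/25: (-7, -5) → (-71/25, 203/25); (-5, -1) → (11/25, 127/25); (-1, -7) → (-161/25, 73/25); (0, 2) → (48/25, -14/25); (0, -4) → (-96/25, 28/25)
T4 rotate counter-clockwise with cos θ = 8/17, sin θ = 15/17: (-71/25, 203/25) → (-3613/425, 559/425); (11/25, 127/25) → (-1817/425, 1181/425); (-161/25, 73/25) → (-2383/425, -1831/425); (48/25, -14/25) → (594/425, 608/425); (-96/25, 28/25) → (-1188/425, -1216/425)
T5 translate by (2, 3): (-3613/425, 559/425) → (-2763/425, 1834/425); (-1817/425, 1181/425) → (-967/425, 2456/425); (-2383/425, -1831/425) → (-1533/425, -556/425); (594/425, 608/425) → (1444/425, 1883/425); (-1188/425, -1216/425) → (-338/425, 59/425)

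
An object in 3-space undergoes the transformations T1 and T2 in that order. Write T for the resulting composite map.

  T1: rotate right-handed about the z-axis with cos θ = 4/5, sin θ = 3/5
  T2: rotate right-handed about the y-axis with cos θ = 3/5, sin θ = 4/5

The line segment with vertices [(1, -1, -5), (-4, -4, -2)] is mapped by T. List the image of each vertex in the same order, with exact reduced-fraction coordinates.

T1 rotate right-handed about the z-axis with cos θ = 4/5, sin θ = 3/5: (1, -1, -5) → (7/5, -1/5, -5); (-4, -4, -2) → (-4/5, -28/5, -2)
T2 rotate right-handed about the y-axis with cos θ = 3/5, sin θ = 4/5: (7/5, -1/5, -5) → (-79/25, -1/5, -103/25); (-4/5, -28/5, -2) → (-52/25, -28/5, -14/25)

image vertices: (-79/25, -1/5, -103/25), (-52/25, -28/5, -14/25)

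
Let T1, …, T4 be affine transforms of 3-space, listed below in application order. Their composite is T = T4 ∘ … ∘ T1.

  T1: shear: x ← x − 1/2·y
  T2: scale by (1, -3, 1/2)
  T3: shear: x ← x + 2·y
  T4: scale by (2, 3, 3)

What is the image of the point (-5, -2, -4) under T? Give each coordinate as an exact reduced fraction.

T(p) = (16, 18, -6)

T1 shear: x ← x − 1/2·y: (-5, -2, -4) → (-4, -2, -4)
T2 scale by (1, -3, 1/2): (-4, -2, -4) → (-4, 6, -2)
T3 shear: x ← x + 2·y: (-4, 6, -2) → (8, 6, -2)
T4 scale by (2, 3, 3): (8, 6, -2) → (16, 18, -6)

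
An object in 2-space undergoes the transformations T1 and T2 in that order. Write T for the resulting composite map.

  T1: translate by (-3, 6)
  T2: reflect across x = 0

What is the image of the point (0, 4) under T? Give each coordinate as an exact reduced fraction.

T1 translate by (-3, 6): (0, 4) → (-3, 10)
T2 reflect across x = 0: (-3, 10) → (3, 10)

T(p) = (3, 10)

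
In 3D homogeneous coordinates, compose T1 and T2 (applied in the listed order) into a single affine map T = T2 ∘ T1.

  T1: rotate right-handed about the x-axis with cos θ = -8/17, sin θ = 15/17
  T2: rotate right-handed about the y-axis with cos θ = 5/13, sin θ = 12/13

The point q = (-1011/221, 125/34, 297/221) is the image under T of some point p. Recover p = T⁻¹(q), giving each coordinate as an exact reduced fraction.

T1 = [1 0 0 0; 0 -8/17 -15/17 0; 0 15/17 -8/17 0; 0 0 0 1]
T2·T1 = [5/13 180/221 -96/221 0; 0 -8/17 -15/17 0; -12/13 75/221 -40/221 0; 0 0 0 1]
det M = 1; M⁻¹ = [5/13 0 -12/13 0; 180/221 -8/17 75/221 0; -96/221 -15/17 -40/221 0; 0 0 0 1]
M⁻¹ · (-1011/221, 125/34, 297/221)ᵀ = (-3, -5, -3/2)ᵀ

p = (-3, -5, -3/2)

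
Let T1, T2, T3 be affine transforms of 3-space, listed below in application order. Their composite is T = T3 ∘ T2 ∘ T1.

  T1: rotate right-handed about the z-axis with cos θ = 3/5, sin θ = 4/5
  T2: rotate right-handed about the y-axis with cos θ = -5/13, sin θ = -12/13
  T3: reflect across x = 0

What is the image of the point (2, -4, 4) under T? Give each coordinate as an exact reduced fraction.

T1 rotate right-handed about the z-axis with cos θ = 3/5, sin θ = 4/5: (2, -4, 4) → (22/5, -4/5, 4)
T2 rotate right-handed about the y-axis with cos θ = -5/13, sin θ = -12/13: (22/5, -4/5, 4) → (-70/13, -4/5, 164/65)
T3 reflect across x = 0: (-70/13, -4/5, 164/65) → (70/13, -4/5, 164/65)

T(p) = (70/13, -4/5, 164/65)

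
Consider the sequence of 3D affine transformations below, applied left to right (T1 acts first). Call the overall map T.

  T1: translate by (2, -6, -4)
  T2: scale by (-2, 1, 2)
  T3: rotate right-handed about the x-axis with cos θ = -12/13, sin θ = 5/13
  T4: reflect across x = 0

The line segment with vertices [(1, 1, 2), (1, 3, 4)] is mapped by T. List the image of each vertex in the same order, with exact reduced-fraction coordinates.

image vertices: (6, 80/13, 23/13), (6, 36/13, -15/13)

T1 translate by (2, -6, -4): (1, 1, 2) → (3, -5, -2); (1, 3, 4) → (3, -3, 0)
T2 scale by (-2, 1, 2): (3, -5, -2) → (-6, -5, -4); (3, -3, 0) → (-6, -3, 0)
T3 rotate right-handed about the x-axis with cos θ = -12/13, sin θ = 5/13: (-6, -5, -4) → (-6, 80/13, 23/13); (-6, -3, 0) → (-6, 36/13, -15/13)
T4 reflect across x = 0: (-6, 80/13, 23/13) → (6, 80/13, 23/13); (-6, 36/13, -15/13) → (6, 36/13, -15/13)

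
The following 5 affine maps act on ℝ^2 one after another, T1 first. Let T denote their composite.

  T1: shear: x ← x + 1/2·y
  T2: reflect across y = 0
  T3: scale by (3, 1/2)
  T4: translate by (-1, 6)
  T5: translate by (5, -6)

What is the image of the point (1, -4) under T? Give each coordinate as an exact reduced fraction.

T(p) = (1, 2)

T1 shear: x ← x + 1/2·y: (1, -4) → (-1, -4)
T2 reflect across y = 0: (-1, -4) → (-1, 4)
T3 scale by (3, 1/2): (-1, 4) → (-3, 2)
T4 translate by (-1, 6): (-3, 2) → (-4, 8)
T5 translate by (5, -6): (-4, 8) → (1, 2)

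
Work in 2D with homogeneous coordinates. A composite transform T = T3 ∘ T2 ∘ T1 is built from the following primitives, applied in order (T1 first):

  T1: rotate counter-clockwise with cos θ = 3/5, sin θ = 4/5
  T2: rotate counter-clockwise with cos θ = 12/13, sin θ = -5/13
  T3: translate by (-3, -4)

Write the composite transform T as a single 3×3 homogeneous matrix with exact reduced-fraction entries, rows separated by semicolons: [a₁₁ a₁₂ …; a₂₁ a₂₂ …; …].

T1 = [3/5 -4/5 0; 4/5 3/5 0; 0 0 1]
T2·T1 = [56/65 -33/65 0; 33/65 56/65 0; 0 0 1]
T3·…·T1 = [56/65 -33/65 -3; 33/65 56/65 -4; 0 0 1]

T = [56/65 -33/65 -3; 33/65 56/65 -4; 0 0 1]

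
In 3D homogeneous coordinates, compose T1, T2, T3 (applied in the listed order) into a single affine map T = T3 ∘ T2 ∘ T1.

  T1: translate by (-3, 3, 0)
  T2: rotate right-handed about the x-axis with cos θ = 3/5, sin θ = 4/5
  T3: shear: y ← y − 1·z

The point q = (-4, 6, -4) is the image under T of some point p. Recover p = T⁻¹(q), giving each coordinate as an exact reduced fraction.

p = (-1, -5, -4)

T1 = [1 0 0 -3; 0 1 0 3; 0 0 1 0; 0 0 0 1]
T2·T1 = [1 0 0 -3; 0 3/5 -4/5 9/5; 0 4/5 3/5 12/5; 0 0 0 1]
T3·…·T1 = [1 0 0 -3; 0 -1/5 -7/5 -3/5; 0 4/5 3/5 12/5; 0 0 0 1]
det M = 1; M⁻¹ = [1 0 0 3; 0 3/5 7/5 -3; 0 -4/5 -1/5 0; 0 0 0 1]
M⁻¹ · (-4, 6, -4)ᵀ = (-1, -5, -4)ᵀ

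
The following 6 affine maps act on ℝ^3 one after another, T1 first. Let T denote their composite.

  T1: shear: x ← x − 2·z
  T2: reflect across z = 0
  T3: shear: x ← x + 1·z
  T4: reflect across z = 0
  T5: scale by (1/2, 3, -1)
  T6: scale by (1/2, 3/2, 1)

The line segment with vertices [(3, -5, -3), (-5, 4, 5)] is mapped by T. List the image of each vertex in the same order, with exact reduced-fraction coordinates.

T1 shear: x ← x − 2·z: (3, -5, -3) → (9, -5, -3); (-5, 4, 5) → (-15, 4, 5)
T2 reflect across z = 0: (9, -5, -3) → (9, -5, 3); (-15, 4, 5) → (-15, 4, -5)
T3 shear: x ← x + 1·z: (9, -5, 3) → (12, -5, 3); (-15, 4, -5) → (-20, 4, -5)
T4 reflect across z = 0: (12, -5, 3) → (12, -5, -3); (-20, 4, -5) → (-20, 4, 5)
T5 scale by (1/2, 3, -1): (12, -5, -3) → (6, -15, 3); (-20, 4, 5) → (-10, 12, -5)
T6 scale by (1/2, 3/2, 1): (6, -15, 3) → (3, -45/2, 3); (-10, 12, -5) → (-5, 18, -5)

image vertices: (3, -45/2, 3), (-5, 18, -5)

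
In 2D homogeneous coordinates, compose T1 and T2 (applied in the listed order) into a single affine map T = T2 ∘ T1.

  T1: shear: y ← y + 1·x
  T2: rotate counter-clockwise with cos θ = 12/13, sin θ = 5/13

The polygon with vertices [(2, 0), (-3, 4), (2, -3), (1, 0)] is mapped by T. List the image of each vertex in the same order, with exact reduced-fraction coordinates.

image vertices: (14/13, 34/13), (-41/13, -3/13), (29/13, -2/13), (7/13, 17/13)

T1 shear: y ← y + 1·x: (2, 0) → (2, 2); (-3, 4) → (-3, 1); (2, -3) → (2, -1); (1, 0) → (1, 1)
T2 rotate counter-clockwise with cos θ = 12/13, sin θ = 5/13: (2, 2) → (14/13, 34/13); (-3, 1) → (-41/13, -3/13); (2, -1) → (29/13, -2/13); (1, 1) → (7/13, 17/13)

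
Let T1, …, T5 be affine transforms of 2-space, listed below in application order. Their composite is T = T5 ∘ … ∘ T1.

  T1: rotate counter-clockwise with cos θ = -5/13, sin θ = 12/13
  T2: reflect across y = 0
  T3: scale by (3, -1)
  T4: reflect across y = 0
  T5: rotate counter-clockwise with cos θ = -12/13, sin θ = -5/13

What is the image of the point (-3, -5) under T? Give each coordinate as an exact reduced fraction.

T1 rotate counter-clockwise with cos θ = -5/13, sin θ = 12/13: (-3, -5) → (75/13, -11/13)
T2 reflect across y = 0: (75/13, -11/13) → (75/13, 11/13)
T3 scale by (3, -1): (75/13, 11/13) → (225/13, -11/13)
T4 reflect across y = 0: (225/13, -11/13) → (225/13, 11/13)
T5 rotate counter-clockwise with cos θ = -12/13, sin θ = -5/13: (225/13, 11/13) → (-2645/169, -1257/169)

T(p) = (-2645/169, -1257/169)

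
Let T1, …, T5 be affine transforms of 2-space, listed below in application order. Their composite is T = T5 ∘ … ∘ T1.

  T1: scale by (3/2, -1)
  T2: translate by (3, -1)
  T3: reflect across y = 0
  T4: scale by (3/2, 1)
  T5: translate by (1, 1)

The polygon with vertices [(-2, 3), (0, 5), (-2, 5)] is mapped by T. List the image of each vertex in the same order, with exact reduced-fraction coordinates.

T1 scale by (3/2, -1): (-2, 3) → (-3, -3); (0, 5) → (0, -5); (-2, 5) → (-3, -5)
T2 translate by (3, -1): (-3, -3) → (0, -4); (0, -5) → (3, -6); (-3, -5) → (0, -6)
T3 reflect across y = 0: (0, -4) → (0, 4); (3, -6) → (3, 6); (0, -6) → (0, 6)
T4 scale by (3/2, 1): (0, 4) → (0, 4); (3, 6) → (9/2, 6); (0, 6) → (0, 6)
T5 translate by (1, 1): (0, 4) → (1, 5); (9/2, 6) → (11/2, 7); (0, 6) → (1, 7)

image vertices: (1, 5), (11/2, 7), (1, 7)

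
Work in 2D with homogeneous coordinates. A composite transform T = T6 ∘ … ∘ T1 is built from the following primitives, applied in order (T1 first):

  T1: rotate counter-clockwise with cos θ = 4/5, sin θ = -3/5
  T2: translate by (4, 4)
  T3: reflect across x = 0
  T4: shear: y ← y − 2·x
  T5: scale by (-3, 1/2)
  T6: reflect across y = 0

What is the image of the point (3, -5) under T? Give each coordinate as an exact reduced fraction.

T(p) = (51/5, -5/2)

T1 rotate counter-clockwise with cos θ = 4/5, sin θ = -3/5: (3, -5) → (-3/5, -29/5)
T2 translate by (4, 4): (-3/5, -29/5) → (17/5, -9/5)
T3 reflect across x = 0: (17/5, -9/5) → (-17/5, -9/5)
T4 shear: y ← y − 2·x: (-17/5, -9/5) → (-17/5, 5)
T5 scale by (-3, 1/2): (-17/5, 5) → (51/5, 5/2)
T6 reflect across y = 0: (51/5, 5/2) → (51/5, -5/2)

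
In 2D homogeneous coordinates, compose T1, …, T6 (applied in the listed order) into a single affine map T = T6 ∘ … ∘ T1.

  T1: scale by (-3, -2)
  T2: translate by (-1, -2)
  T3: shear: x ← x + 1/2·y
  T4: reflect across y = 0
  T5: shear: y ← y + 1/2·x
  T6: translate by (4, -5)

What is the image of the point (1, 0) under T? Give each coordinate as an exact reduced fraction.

T(p) = (-1, -11/2)

T1 scale by (-3, -2): (1, 0) → (-3, 0)
T2 translate by (-1, -2): (-3, 0) → (-4, -2)
T3 shear: x ← x + 1/2·y: (-4, -2) → (-5, -2)
T4 reflect across y = 0: (-5, -2) → (-5, 2)
T5 shear: y ← y + 1/2·x: (-5, 2) → (-5, -1/2)
T6 translate by (4, -5): (-5, -1/2) → (-1, -11/2)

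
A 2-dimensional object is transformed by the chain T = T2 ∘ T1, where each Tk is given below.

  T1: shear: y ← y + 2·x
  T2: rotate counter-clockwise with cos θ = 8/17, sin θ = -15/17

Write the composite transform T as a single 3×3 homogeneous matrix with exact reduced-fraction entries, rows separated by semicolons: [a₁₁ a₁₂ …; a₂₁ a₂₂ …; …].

T = [38/17 15/17 0; 1/17 8/17 0; 0 0 1]

T1 = [1 0 0; 2 1 0; 0 0 1]
T2·T1 = [38/17 15/17 0; 1/17 8/17 0; 0 0 1]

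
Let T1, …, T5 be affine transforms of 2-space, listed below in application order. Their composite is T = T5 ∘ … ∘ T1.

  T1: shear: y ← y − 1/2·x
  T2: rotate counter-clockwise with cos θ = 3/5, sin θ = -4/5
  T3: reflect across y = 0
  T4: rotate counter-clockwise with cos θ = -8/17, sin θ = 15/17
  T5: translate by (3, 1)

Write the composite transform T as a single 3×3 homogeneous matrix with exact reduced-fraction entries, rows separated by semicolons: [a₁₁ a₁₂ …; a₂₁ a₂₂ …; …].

T1 = [1 0 0; -1/2 1 0; 0 0 1]
T2·T1 = [1/5 4/5 0; -11/10 3/5 0; 0 0 1]
T3·…·T1 = [1/5 4/5 0; 11/10 -3/5 0; 0 0 1]
T4·…·T1 = [-181/170 13/85 0; -29/85 84/85 0; 0 0 1]
T5·…·T1 = [-181/170 13/85 3; -29/85 84/85 1; 0 0 1]

T = [-181/170 13/85 3; -29/85 84/85 1; 0 0 1]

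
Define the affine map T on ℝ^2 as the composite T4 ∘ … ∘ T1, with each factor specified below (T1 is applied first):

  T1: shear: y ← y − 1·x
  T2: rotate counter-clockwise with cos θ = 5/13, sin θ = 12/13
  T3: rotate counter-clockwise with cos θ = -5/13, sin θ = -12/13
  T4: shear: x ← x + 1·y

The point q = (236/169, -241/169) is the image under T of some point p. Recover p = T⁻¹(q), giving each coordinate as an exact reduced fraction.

T1 = [1 0 0; -1 1 0; 0 0 1]
T2·T1 = [17/13 -12/13 0; 7/13 5/13 0; 0 0 1]
T3·…·T1 = [-1/169 120/169 0; -239/169 119/169 0; 0 0 1]
T4·…·T1 = [-240/169 239/169 0; -239/169 119/169 0; 0 0 1]
det M = 1; M⁻¹ = [119/169 -239/169 0; 239/169 -240/169 0; 0 0 1]
M⁻¹ · (236/169, -241/169)ᵀ = (3, 4)ᵀ

p = (3, 4)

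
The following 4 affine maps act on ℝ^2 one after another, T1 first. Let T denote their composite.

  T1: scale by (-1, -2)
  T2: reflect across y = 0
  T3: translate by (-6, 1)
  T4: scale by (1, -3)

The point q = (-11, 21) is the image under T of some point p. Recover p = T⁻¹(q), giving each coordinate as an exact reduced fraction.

T1 = [-1 0 0; 0 -2 0; 0 0 1]
T2·T1 = [-1 0 0; 0 2 0; 0 0 1]
T3·…·T1 = [-1 0 -6; 0 2 1; 0 0 1]
T4·…·T1 = [-1 0 -6; 0 -6 -3; 0 0 1]
det M = 6; M⁻¹ = [-1 0 -6; 0 -1/6 -1/2; 0 0 1]
M⁻¹ · (-11, 21)ᵀ = (5, -4)ᵀ

p = (5, -4)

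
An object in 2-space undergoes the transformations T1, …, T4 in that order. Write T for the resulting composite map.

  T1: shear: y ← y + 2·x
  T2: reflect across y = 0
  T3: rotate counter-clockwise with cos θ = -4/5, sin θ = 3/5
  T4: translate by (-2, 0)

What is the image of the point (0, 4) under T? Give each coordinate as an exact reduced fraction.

T(p) = (2/5, 16/5)

T1 shear: y ← y + 2·x: (0, 4) → (0, 4)
T2 reflect across y = 0: (0, 4) → (0, -4)
T3 rotate counter-clockwise with cos θ = -4/5, sin θ = 3/5: (0, -4) → (12/5, 16/5)
T4 translate by (-2, 0): (12/5, 16/5) → (2/5, 16/5)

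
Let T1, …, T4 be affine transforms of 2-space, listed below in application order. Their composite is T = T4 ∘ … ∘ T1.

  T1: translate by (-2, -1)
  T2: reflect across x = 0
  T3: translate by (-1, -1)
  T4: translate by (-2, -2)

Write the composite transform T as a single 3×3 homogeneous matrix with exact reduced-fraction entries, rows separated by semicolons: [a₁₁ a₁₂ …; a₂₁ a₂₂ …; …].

T1 = [1 0 -2; 0 1 -1; 0 0 1]
T2·T1 = [-1 0 2; 0 1 -1; 0 0 1]
T3·…·T1 = [-1 0 1; 0 1 -2; 0 0 1]
T4·…·T1 = [-1 0 -1; 0 1 -4; 0 0 1]

T = [-1 0 -1; 0 1 -4; 0 0 1]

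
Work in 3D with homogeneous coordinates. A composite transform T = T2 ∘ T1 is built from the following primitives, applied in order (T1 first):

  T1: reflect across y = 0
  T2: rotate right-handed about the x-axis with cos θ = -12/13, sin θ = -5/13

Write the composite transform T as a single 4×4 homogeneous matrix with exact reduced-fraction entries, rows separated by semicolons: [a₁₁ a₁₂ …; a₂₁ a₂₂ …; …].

T1 = [1 0 0 0; 0 -1 0 0; 0 0 1 0; 0 0 0 1]
T2·T1 = [1 0 0 0; 0 12/13 5/13 0; 0 5/13 -12/13 0; 0 0 0 1]

T = [1 0 0 0; 0 12/13 5/13 0; 0 5/13 -12/13 0; 0 0 0 1]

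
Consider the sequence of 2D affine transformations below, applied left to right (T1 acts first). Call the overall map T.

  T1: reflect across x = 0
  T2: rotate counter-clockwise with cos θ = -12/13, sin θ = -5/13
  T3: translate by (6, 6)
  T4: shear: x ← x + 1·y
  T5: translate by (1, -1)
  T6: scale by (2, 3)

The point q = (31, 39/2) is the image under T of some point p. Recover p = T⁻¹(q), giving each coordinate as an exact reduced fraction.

T1 = [-1 0 0; 0 1 0; 0 0 1]
T2·T1 = [12/13 5/13 0; 5/13 -12/13 0; 0 0 1]
T3·…·T1 = [12/13 5/13 6; 5/13 -12/13 6; 0 0 1]
T4·…·T1 = [17/13 -7/13 12; 5/13 -12/13 6; 0 0 1]
T5·…·T1 = [17/13 -7/13 13; 5/13 -12/13 5; 0 0 1]
T6·…·T1 = [34/13 -14/13 26; 15/13 -36/13 15; 0 0 1]
det M = -6; M⁻¹ = [6/13 -7/39 -121/13; 5/26 -17/39 20/13; 0 0 1]
M⁻¹ · (31, 39/2)ᵀ = (3/2, -1)ᵀ

p = (3/2, -1)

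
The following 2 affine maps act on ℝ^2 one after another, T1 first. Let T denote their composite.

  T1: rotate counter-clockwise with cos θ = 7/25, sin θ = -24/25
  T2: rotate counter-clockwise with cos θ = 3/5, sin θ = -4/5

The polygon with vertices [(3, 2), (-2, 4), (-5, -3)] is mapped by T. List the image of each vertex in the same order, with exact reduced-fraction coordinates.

T1 rotate counter-clockwise with cos θ = 7/25, sin θ = -24/25: (3, 2) → (69/25, -58/25); (-2, 4) → (82/25, 76/25); (-5, -3) → (-107/25, 99/25)
T2 rotate counter-clockwise with cos θ = 3/5, sin θ = -4/5: (69/25, -58/25) → (-1/5, -18/5); (82/25, 76/25) → (22/5, -4/5); (-107/25, 99/25) → (3/5, 29/5)

image vertices: (-1/5, -18/5), (22/5, -4/5), (3/5, 29/5)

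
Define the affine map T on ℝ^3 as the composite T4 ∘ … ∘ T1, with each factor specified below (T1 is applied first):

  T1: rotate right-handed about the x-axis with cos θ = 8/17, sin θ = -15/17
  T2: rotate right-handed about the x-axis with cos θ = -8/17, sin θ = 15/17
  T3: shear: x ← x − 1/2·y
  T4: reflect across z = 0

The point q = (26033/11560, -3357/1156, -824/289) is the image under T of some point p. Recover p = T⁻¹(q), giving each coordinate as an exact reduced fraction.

T1 = [1 0 0 0; 0 8/17 15/17 0; 0 -15/17 8/17 0; 0 0 0 1]
T2·T1 = [1 0 0 0; 0 161/289 -240/289 0; 0 240/289 161/289 0; 0 0 0 1]
T3·…·T1 = [1 -161/578 120/289 0; 0 161/289 -240/289 0; 0 240/289 161/289 0; 0 0 0 1]
T4·…·T1 = [1 -161/578 120/289 0; 0 161/289 -240/289 0; 0 -240/289 -161/289 0; 0 0 0 1]
det M = -1; M⁻¹ = [1 1/2 0 0; 0 161/289 -240/289 0; 0 -240/289 -161/289 0; 0 0 0 1]
M⁻¹ · (26033/11560, -3357/1156, -824/289)ᵀ = (4/5, 3/4, 4)ᵀ

p = (4/5, 3/4, 4)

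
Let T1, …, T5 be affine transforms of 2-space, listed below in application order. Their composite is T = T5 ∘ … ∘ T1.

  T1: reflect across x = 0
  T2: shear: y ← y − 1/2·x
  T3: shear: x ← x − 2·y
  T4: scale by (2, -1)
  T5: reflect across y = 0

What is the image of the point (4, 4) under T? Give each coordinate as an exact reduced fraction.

T1 reflect across x = 0: (4, 4) → (-4, 4)
T2 shear: y ← y − 1/2·x: (-4, 4) → (-4, 6)
T3 shear: x ← x − 2·y: (-4, 6) → (-16, 6)
T4 scale by (2, -1): (-16, 6) → (-32, -6)
T5 reflect across y = 0: (-32, -6) → (-32, 6)

T(p) = (-32, 6)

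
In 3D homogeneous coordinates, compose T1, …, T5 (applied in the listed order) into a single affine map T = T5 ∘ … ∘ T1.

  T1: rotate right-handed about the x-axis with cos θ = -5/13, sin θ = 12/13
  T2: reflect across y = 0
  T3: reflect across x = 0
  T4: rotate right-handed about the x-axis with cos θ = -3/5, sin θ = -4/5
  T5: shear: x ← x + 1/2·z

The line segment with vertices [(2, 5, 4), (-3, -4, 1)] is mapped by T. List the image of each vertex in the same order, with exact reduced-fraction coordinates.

T1 rotate right-handed about the x-axis with cos θ = -5/13, sin θ = 12/13: (2, 5, 4) → (2, -73/13, 40/13); (-3, -4, 1) → (-3, 8/13, -53/13)
T2 reflect across y = 0: (2, -73/13, 40/13) → (2, 73/13, 40/13); (-3, 8/13, -53/13) → (-3, -8/13, -53/13)
T3 reflect across x = 0: (2, 73/13, 40/13) → (-2, 73/13, 40/13); (-3, -8/13, -53/13) → (3, -8/13, -53/13)
T4 rotate right-handed about the x-axis with cos θ = -3/5, sin θ = -4/5: (-2, 73/13, 40/13) → (-2, -59/65, -412/65); (3, -8/13, -53/13) → (3, -188/65, 191/65)
T5 shear: x ← x + 1/2·z: (-2, -59/65, -412/65) → (-336/65, -59/65, -412/65); (3, -188/65, 191/65) → (581/130, -188/65, 191/65)

image vertices: (-336/65, -59/65, -412/65), (581/130, -188/65, 191/65)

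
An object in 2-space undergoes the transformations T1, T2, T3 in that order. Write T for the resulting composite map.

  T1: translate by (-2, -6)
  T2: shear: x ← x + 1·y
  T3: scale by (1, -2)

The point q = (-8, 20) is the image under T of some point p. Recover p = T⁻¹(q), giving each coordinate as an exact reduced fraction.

p = (4, -4)

T1 = [1 0 -2; 0 1 -6; 0 0 1]
T2·T1 = [1 1 -8; 0 1 -6; 0 0 1]
T3·…·T1 = [1 1 -8; 0 -2 12; 0 0 1]
det M = -2; M⁻¹ = [1 1/2 2; 0 -1/2 6; 0 0 1]
M⁻¹ · (-8, 20)ᵀ = (4, -4)ᵀ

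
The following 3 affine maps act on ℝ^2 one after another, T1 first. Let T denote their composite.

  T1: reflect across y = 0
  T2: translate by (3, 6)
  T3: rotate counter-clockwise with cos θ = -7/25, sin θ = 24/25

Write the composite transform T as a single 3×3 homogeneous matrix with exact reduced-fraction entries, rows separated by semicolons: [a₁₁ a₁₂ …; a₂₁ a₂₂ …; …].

T = [-7/25 24/25 -33/5; 24/25 7/25 6/5; 0 0 1]

T1 = [1 0 0; 0 -1 0; 0 0 1]
T2·T1 = [1 0 3; 0 -1 6; 0 0 1]
T3·…·T1 = [-7/25 24/25 -33/5; 24/25 7/25 6/5; 0 0 1]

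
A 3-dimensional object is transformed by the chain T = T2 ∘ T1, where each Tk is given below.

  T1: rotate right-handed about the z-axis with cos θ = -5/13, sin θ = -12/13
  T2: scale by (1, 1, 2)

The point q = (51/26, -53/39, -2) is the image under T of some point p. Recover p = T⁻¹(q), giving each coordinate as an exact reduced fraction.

p = (1/2, 7/3, -1)

T1 = [-5/13 12/13 0 0; -12/13 -5/13 0 0; 0 0 1 0; 0 0 0 1]
T2·T1 = [-5/13 12/13 0 0; -12/13 -5/13 0 0; 0 0 2 0; 0 0 0 1]
det M = 2; M⁻¹ = [-5/13 -12/13 0 0; 12/13 -5/13 0 0; 0 0 1/2 0; 0 0 0 1]
M⁻¹ · (51/26, -53/39, -2)ᵀ = (1/2, 7/3, -1)ᵀ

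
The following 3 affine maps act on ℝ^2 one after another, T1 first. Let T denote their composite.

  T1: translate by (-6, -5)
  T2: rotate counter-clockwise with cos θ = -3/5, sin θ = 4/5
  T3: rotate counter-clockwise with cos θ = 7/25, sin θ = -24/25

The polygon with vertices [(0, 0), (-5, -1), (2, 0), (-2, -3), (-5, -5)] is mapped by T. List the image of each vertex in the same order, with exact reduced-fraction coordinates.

image vertices: (2/5, -39/5), (-9/5, -62/5), (8/5, -31/5), (8/5, -56/5), (7/5, -74/5)

T1 translate by (-6, -5): (0, 0) → (-6, -5); (-5, -1) → (-11, -6); (2, 0) → (-4, -5); (-2, -3) → (-8, -8); (-5, -5) → (-11, -10)
T2 rotate counter-clockwise with cos θ = -3/5, sin θ = 4/5: (-6, -5) → (38/5, -9/5); (-11, -6) → (57/5, -26/5); (-4, -5) → (32/5, -1/5); (-8, -8) → (56/5, -8/5); (-11, -10) → (73/5, -14/5)
T3 rotate counter-clockwise with cos θ = 7/25, sin θ = -24/25: (38/5, -9/5) → (2/5, -39/5); (57/5, -26/5) → (-9/5, -62/5); (32/5, -1/5) → (8/5, -31/5); (56/5, -8/5) → (8/5, -56/5); (73/5, -14/5) → (7/5, -74/5)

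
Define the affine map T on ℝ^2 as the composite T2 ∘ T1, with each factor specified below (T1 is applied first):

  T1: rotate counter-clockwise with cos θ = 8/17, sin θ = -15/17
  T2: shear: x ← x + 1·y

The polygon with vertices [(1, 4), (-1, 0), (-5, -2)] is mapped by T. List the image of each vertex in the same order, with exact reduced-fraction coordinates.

image vertices: (5, 1), (7/17, 15/17), (-11/17, 59/17)

T1 rotate counter-clockwise with cos θ = 8/17, sin θ = -15/17: (1, 4) → (4, 1); (-1, 0) → (-8/17, 15/17); (-5, -2) → (-70/17, 59/17)
T2 shear: x ← x + 1·y: (4, 1) → (5, 1); (-8/17, 15/17) → (7/17, 15/17); (-70/17, 59/17) → (-11/17, 59/17)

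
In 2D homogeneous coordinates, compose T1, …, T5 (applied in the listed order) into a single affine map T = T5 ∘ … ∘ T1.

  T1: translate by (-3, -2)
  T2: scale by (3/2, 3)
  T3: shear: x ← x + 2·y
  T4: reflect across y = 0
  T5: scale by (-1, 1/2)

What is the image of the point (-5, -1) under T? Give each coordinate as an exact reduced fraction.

T(p) = (30, 9/2)

T1 translate by (-3, -2): (-5, -1) → (-8, -3)
T2 scale by (3/2, 3): (-8, -3) → (-12, -9)
T3 shear: x ← x + 2·y: (-12, -9) → (-30, -9)
T4 reflect across y = 0: (-30, -9) → (-30, 9)
T5 scale by (-1, 1/2): (-30, 9) → (30, 9/2)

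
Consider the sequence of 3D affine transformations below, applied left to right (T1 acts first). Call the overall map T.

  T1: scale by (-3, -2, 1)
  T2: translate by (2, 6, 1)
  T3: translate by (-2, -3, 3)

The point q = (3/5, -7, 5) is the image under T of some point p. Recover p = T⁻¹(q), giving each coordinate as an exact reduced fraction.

T1 = [-3 0 0 0; 0 -2 0 0; 0 0 1 0; 0 0 0 1]
T2·T1 = [-3 0 0 2; 0 -2 0 6; 0 0 1 1; 0 0 0 1]
T3·…·T1 = [-3 0 0 0; 0 -2 0 3; 0 0 1 4; 0 0 0 1]
det M = 6; M⁻¹ = [-1/3 0 0 0; 0 -1/2 0 3/2; 0 0 1 -4; 0 0 0 1]
M⁻¹ · (3/5, -7, 5)ᵀ = (-1/5, 5, 1)ᵀ

p = (-1/5, 5, 1)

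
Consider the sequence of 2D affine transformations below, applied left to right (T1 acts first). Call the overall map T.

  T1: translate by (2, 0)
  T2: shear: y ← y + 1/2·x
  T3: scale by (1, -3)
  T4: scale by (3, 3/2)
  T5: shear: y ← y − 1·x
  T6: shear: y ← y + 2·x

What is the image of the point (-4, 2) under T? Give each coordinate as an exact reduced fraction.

T1 translate by (2, 0): (-4, 2) → (-2, 2)
T2 shear: y ← y + 1/2·x: (-2, 2) → (-2, 1)
T3 scale by (1, -3): (-2, 1) → (-2, -3)
T4 scale by (3, 3/2): (-2, -3) → (-6, -9/2)
T5 shear: y ← y − 1·x: (-6, -9/2) → (-6, 3/2)
T6 shear: y ← y + 2·x: (-6, 3/2) → (-6, -21/2)

T(p) = (-6, -21/2)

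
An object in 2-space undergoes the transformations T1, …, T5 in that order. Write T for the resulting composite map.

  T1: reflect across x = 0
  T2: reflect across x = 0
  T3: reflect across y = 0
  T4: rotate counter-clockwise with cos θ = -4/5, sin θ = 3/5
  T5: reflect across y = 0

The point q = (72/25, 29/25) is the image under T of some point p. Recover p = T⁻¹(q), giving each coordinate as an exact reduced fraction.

T1 = [-1 0 0; 0 1 0; 0 0 1]
T2·T1 = [1 0 0; 0 1 0; 0 0 1]
T3·…·T1 = [1 0 0; 0 -1 0; 0 0 1]
T4·…·T1 = [-4/5 3/5 0; 3/5 4/5 0; 0 0 1]
T5·…·T1 = [-4/5 3/5 0; -3/5 -4/5 0; 0 0 1]
det M = 1; M⁻¹ = [-4/5 -3/5 0; 3/5 -4/5 0; 0 0 1]
M⁻¹ · (72/25, 29/25)ᵀ = (-3, 4/5)ᵀ

p = (-3, 4/5)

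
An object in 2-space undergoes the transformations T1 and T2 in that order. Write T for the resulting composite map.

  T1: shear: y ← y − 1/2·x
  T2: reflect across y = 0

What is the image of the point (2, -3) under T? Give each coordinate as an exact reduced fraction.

T1 shear: y ← y − 1/2·x: (2, -3) → (2, -4)
T2 reflect across y = 0: (2, -4) → (2, 4)

T(p) = (2, 4)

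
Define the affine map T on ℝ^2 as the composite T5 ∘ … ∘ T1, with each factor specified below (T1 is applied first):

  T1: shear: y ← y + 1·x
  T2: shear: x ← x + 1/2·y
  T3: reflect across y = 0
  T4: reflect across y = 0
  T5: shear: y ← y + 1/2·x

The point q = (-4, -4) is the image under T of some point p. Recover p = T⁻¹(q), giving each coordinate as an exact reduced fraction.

p = (-3, 1)

T1 = [1 0 0; 1 1 0; 0 0 1]
T2·T1 = [3/2 1/2 0; 1 1 0; 0 0 1]
T3·…·T1 = [3/2 1/2 0; -1 -1 0; 0 0 1]
T4·…·T1 = [3/2 1/2 0; 1 1 0; 0 0 1]
T5·…·T1 = [3/2 1/2 0; 7/4 5/4 0; 0 0 1]
det M = 1; M⁻¹ = [5/4 -1/2 0; -7/4 3/2 0; 0 0 1]
M⁻¹ · (-4, -4)ᵀ = (-3, 1)ᵀ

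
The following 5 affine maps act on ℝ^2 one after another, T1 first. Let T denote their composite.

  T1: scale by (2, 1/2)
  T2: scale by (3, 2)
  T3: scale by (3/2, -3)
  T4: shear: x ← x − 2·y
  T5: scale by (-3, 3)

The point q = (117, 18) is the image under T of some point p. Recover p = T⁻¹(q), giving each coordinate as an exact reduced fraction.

T1 = [2 0 0; 0 1/2 0; 0 0 1]
T2·T1 = [6 0 0; 0 1 0; 0 0 1]
T3·…·T1 = [9 0 0; 0 -3 0; 0 0 1]
T4·…·T1 = [9 6 0; 0 -3 0; 0 0 1]
T5·…·T1 = [-27 -18 0; 0 -9 0; 0 0 1]
det M = 243; M⁻¹ = [-1/27 2/27 0; 0 -1/9 0; 0 0 1]
M⁻¹ · (117, 18)ᵀ = (-3, -2)ᵀ

p = (-3, -2)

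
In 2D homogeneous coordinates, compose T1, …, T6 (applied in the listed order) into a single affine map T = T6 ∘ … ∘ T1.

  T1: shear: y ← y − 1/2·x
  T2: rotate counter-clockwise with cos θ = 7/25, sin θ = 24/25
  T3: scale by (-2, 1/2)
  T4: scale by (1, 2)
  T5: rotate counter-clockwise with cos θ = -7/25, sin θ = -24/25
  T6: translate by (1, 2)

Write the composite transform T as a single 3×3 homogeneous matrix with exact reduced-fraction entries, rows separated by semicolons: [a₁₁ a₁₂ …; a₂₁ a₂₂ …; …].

T1 = [1 0 0; -1/2 1 0; 0 0 1]
T2·T1 = [19/25 -24/25 0; 41/50 7/25 0; 0 0 1]
T3·…·T1 = [-38/25 48/25 0; 41/100 7/50 0; 0 0 1]
T4·…·T1 = [-38/25 48/25 0; 41/50 7/25 0; 0 0 1]
T5·…·T1 = [758/625 -168/625 0; 1537/1250 -1201/625 0; 0 0 1]
T6·…·T1 = [758/625 -168/625 1; 1537/1250 -1201/625 2; 0 0 1]

T = [758/625 -168/625 1; 1537/1250 -1201/625 2; 0 0 1]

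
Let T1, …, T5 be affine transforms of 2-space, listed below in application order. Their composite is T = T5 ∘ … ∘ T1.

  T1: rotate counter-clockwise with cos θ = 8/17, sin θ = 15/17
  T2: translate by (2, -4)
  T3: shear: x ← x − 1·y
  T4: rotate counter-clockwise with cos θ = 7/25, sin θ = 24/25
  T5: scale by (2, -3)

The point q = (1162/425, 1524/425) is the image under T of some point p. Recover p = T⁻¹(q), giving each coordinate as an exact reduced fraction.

p = (0, 5)

T1 = [8/17 -15/17 0; 15/17 8/17 0; 0 0 1]
T2·T1 = [8/17 -15/17 2; 15/17 8/17 -4; 0 0 1]
T3·…·T1 = [-7/17 -23/17 6; 15/17 8/17 -4; 0 0 1]
T4·…·T1 = [-409/425 -353/425 138/25; -63/425 -496/425 116/25; 0 0 1]
T5·…·T1 = [-818/425 -706/425 276/25; 189/425 1488/425 -348/25; 0 0 1]
det M = -6; M⁻¹ = [-248/425 -353/1275 44/17; 63/850 409/1275 62/17; 0 0 1]
M⁻¹ · (1162/425, 1524/425)ᵀ = (0, 5)ᵀ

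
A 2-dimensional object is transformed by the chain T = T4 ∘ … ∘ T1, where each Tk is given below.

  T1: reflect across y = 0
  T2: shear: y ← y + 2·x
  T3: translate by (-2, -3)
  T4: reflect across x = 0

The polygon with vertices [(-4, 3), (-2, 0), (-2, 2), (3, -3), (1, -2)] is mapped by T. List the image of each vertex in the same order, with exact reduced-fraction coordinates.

T1 reflect across y = 0: (-4, 3) → (-4, -3); (-2, 0) → (-2, 0); (-2, 2) → (-2, -2); (3, -3) → (3, 3); (1, -2) → (1, 2)
T2 shear: y ← y + 2·x: (-4, -3) → (-4, -11); (-2, 0) → (-2, -4); (-2, -2) → (-2, -6); (3, 3) → (3, 9); (1, 2) → (1, 4)
T3 translate by (-2, -3): (-4, -11) → (-6, -14); (-2, -4) → (-4, -7); (-2, -6) → (-4, -9); (3, 9) → (1, 6); (1, 4) → (-1, 1)
T4 reflect across x = 0: (-6, -14) → (6, -14); (-4, -7) → (4, -7); (-4, -9) → (4, -9); (1, 6) → (-1, 6); (-1, 1) → (1, 1)

image vertices: (6, -14), (4, -7), (4, -9), (-1, 6), (1, 1)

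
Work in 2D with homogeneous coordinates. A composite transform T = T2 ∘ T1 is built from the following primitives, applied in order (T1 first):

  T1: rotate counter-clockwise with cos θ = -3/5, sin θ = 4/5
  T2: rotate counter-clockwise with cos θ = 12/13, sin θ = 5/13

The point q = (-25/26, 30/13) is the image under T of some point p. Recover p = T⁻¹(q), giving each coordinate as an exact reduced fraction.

T1 = [-3/5 -4/5 0; 4/5 -3/5 0; 0 0 1]
T2·T1 = [-56/65 -33/65 0; 33/65 -56/65 0; 0 0 1]
det M = 1; M⁻¹ = [-56/65 33/65 0; -33/65 -56/65 0; 0 0 1]
M⁻¹ · (-25/26, 30/13)ᵀ = (2, -3/2)ᵀ

p = (2, -3/2)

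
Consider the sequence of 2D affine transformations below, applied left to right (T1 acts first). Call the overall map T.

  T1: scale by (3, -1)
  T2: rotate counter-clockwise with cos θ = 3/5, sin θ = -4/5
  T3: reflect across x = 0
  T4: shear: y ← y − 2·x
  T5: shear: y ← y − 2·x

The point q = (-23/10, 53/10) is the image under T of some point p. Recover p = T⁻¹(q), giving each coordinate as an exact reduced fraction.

T1 = [3 0 0; 0 -1 0; 0 0 1]
T2·T1 = [9/5 -4/5 0; -12/5 -3/5 0; 0 0 1]
T3·…·T1 = [-9/5 4/5 0; -12/5 -3/5 0; 0 0 1]
T4·…·T1 = [-9/5 4/5 0; 6/5 -11/5 0; 0 0 1]
T5·…·T1 = [-9/5 4/5 0; 24/5 -19/5 0; 0 0 1]
det M = 3; M⁻¹ = [-19/15 -4/15 0; -8/5 -3/5 0; 0 0 1]
M⁻¹ · (-23/10, 53/10)ᵀ = (3/2, 1/2)ᵀ

p = (3/2, 1/2)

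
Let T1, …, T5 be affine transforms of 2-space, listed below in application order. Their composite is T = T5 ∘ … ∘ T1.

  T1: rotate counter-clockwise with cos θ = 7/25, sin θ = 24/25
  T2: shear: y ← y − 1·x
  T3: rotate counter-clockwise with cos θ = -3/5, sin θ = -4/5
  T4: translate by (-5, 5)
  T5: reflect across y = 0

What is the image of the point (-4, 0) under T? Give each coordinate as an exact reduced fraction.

T(p) = (-813/125, -941/125)

T1 rotate counter-clockwise with cos θ = 7/25, sin θ = 24/25: (-4, 0) → (-28/25, -96/25)
T2 shear: y ← y − 1·x: (-28/25, -96/25) → (-28/25, -68/25)
T3 rotate counter-clockwise with cos θ = -3/5, sin θ = -4/5: (-28/25, -68/25) → (-188/125, 316/125)
T4 translate by (-5, 5): (-188/125, 316/125) → (-813/125, 941/125)
T5 reflect across y = 0: (-813/125, 941/125) → (-813/125, -941/125)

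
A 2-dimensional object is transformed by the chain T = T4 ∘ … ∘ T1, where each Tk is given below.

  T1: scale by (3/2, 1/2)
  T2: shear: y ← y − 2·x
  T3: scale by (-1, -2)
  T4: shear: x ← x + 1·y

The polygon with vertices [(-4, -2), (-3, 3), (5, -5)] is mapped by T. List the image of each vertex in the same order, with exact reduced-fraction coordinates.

T1 scale by (3/2, 1/2): (-4, -2) → (-6, -1); (-3, 3) → (-9/2, 3/2); (5, -5) → (15/2, -5/2)
T2 shear: y ← y − 2·x: (-6, -1) → (-6, 11); (-9/2, 3/2) → (-9/2, 21/2); (15/2, -5/2) → (15/2, -35/2)
T3 scale by (-1, -2): (-6, 11) → (6, -22); (-9/2, 21/2) → (9/2, -21); (15/2, -35/2) → (-15/2, 35)
T4 shear: x ← x + 1·y: (6, -22) → (-16, -22); (9/2, -21) → (-33/2, -21); (-15/2, 35) → (55/2, 35)

image vertices: (-16, -22), (-33/2, -21), (55/2, 35)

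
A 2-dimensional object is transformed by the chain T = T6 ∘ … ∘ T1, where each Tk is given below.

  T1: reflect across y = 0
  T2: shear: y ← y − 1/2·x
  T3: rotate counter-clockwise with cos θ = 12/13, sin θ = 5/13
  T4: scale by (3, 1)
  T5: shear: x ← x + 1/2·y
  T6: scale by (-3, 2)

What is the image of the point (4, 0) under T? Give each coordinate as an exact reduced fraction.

T1 reflect across y = 0: (4, 0) → (4, 0)
T2 shear: y ← y − 1/2·x: (4, 0) → (4, -2)
T3 rotate counter-clockwise with cos θ = 12/13, sin θ = 5/13: (4, -2) → (58/13, -4/13)
T4 scale by (3, 1): (58/13, -4/13) → (174/13, -4/13)
T5 shear: x ← x + 1/2·y: (174/13, -4/13) → (172/13, -4/13)
T6 scale by (-3, 2): (172/13, -4/13) → (-516/13, -8/13)

T(p) = (-516/13, -8/13)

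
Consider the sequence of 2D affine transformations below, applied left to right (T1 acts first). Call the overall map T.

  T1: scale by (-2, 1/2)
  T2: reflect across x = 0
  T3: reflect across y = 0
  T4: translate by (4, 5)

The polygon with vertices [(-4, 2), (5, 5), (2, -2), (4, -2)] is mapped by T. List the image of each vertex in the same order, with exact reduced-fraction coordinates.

T1 scale by (-2, 1/2): (-4, 2) → (8, 1); (5, 5) → (-10, 5/2); (2, -2) → (-4, -1); (4, -2) → (-8, -1)
T2 reflect across x = 0: (8, 1) → (-8, 1); (-10, 5/2) → (10, 5/2); (-4, -1) → (4, -1); (-8, -1) → (8, -1)
T3 reflect across y = 0: (-8, 1) → (-8, -1); (10, 5/2) → (10, -5/2); (4, -1) → (4, 1); (8, -1) → (8, 1)
T4 translate by (4, 5): (-8, -1) → (-4, 4); (10, -5/2) → (14, 5/2); (4, 1) → (8, 6); (8, 1) → (12, 6)

image vertices: (-4, 4), (14, 5/2), (8, 6), (12, 6)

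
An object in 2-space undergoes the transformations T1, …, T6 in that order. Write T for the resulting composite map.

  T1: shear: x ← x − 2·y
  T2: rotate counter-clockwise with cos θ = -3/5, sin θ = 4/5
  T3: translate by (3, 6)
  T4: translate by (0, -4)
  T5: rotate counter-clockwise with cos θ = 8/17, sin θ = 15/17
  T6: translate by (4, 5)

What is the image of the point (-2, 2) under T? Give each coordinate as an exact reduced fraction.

T(p) = (168/17, 128/17)

T1 shear: x ← x − 2·y: (-2, 2) → (-6, 2)
T2 rotate counter-clockwise with cos θ = -3/5, sin θ = 4/5: (-6, 2) → (2, -6)
T3 translate by (3, 6): (2, -6) → (5, 0)
T4 translate by (0, -4): (5, 0) → (5, -4)
T5 rotate counter-clockwise with cos θ = 8/17, sin θ = 15/17: (5, -4) → (100/17, 43/17)
T6 translate by (4, 5): (100/17, 43/17) → (168/17, 128/17)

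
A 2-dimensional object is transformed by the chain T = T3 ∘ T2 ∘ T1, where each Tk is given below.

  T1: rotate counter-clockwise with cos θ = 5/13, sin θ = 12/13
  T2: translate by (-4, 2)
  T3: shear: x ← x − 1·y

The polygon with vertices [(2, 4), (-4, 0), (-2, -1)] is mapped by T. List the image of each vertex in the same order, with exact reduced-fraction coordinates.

image vertices: (-160/13, 70/13), (-50/13, -22/13), (-47/13, -3/13)

T1 rotate counter-clockwise with cos θ = 5/13, sin θ = 12/13: (2, 4) → (-38/13, 44/13); (-4, 0) → (-20/13, -48/13); (-2, -1) → (2/13, -29/13)
T2 translate by (-4, 2): (-38/13, 44/13) → (-90/13, 70/13); (-20/13, -48/13) → (-72/13, -22/13); (2/13, -29/13) → (-50/13, -3/13)
T3 shear: x ← x − 1·y: (-90/13, 70/13) → (-160/13, 70/13); (-72/13, -22/13) → (-50/13, -22/13); (-50/13, -3/13) → (-47/13, -3/13)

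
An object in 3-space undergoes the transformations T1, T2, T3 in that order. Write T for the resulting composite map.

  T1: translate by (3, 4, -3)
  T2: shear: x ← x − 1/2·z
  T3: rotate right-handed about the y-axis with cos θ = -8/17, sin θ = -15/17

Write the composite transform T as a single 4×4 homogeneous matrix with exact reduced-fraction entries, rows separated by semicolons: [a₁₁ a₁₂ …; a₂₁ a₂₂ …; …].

T = [-8/17 0 -11/17 9/17; 0 1 0 4; 15/17 0 -31/34 183/34; 0 0 0 1]

T1 = [1 0 0 3; 0 1 0 4; 0 0 1 -3; 0 0 0 1]
T2·T1 = [1 0 -1/2 9/2; 0 1 0 4; 0 0 1 -3; 0 0 0 1]
T3·…·T1 = [-8/17 0 -11/17 9/17; 0 1 0 4; 15/17 0 -31/34 183/34; 0 0 0 1]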